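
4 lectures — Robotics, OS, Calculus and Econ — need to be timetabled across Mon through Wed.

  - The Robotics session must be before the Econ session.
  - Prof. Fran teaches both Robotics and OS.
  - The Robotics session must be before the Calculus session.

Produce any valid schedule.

OS -> Tue, Robotics -> Mon, Calculus -> Tue, Econ -> Tue

Checking: Robotics(Mon) before Econ(Tue); Robotics(Mon) before Calculus(Tue); Robotics(Mon) != OS(Tue).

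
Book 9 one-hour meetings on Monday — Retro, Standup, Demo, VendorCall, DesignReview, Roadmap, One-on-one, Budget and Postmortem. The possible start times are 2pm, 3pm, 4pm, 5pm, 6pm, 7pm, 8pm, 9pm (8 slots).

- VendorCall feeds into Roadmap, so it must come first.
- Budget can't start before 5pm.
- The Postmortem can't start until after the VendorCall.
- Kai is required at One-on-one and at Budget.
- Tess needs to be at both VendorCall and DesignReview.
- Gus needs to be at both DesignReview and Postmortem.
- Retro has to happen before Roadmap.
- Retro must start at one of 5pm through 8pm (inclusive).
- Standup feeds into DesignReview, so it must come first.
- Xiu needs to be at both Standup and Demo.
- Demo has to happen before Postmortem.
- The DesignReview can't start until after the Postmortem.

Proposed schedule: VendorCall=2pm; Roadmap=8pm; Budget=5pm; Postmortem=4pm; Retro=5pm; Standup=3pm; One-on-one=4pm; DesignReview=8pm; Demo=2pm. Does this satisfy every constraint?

Yes

Retro must start at one of 5pm through 8pm (inclusive) — holds.
The DesignReview can't start until after the Postmortem — holds.
Xiu needs to be at both Standup and Demo — holds.
Budget can't start before 5pm — holds.
Retro has to happen before Roadmap — holds.
The Postmortem can't start until after the VendorCall — holds.
VendorCall feeds into Roadmap, so it must come first — holds.
Gus needs to be at both DesignReview and Postmortem — holds.
Kai is required at One-on-one and at Budget — holds.
Tess needs to be at both VendorCall and DesignReview — holds.
Standup feeds into DesignReview, so it must come first — holds.
Demo has to happen before Postmortem — holds.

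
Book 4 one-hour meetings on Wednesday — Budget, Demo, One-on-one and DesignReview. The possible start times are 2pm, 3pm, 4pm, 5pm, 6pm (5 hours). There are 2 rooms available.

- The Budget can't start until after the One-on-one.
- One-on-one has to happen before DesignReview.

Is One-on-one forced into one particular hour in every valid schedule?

No

One-on-one can be 2pm (e.g. One-on-one=2pm, DesignReview=3pm, Demo=2pm, Budget=3pm) or 3pm (e.g. Demo -> 2pm, DesignReview -> 4pm, One-on-one -> 3pm, Budget -> 4pm).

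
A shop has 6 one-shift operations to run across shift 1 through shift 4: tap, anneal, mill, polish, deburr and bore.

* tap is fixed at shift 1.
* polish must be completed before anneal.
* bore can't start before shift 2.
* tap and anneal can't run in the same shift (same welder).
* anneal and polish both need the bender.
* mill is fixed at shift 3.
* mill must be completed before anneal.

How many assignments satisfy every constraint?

Splitting on polish: it can be shift 1 (12), shift 2 (12), shift 3 (12). Listing each branch's schedules as (tap, anneal, mill, deburr, bore) by shift number:
polish=shift 1: (1,4,3,1,2) (1,4,3,1,3) (1,4,3,1,4) (1,4,3,2,2) (1,4,3,2,3) (1,4,3,2,4) (1,4,3,3,2) (1,4,3,3,3) (1,4,3,3,4) (1,4,3,4,2) (1,4,3,4,3) (1,4,3,4,4) — 12.
polish=shift 2: (1,4,3,1,2) (1,4,3,1,3) (1,4,3,1,4) (1,4,3,2,2) (1,4,3,2,3) (1,4,3,2,4) (1,4,3,3,2) (1,4,3,3,3) (1,4,3,3,4) (1,4,3,4,2) (1,4,3,4,3) (1,4,3,4,4) — 12.
polish=shift 3: (1,4,3,1,2) (1,4,3,1,3) (1,4,3,1,4) (1,4,3,2,2) (1,4,3,2,3) (1,4,3,2,4) (1,4,3,3,2) (1,4,3,3,3) (1,4,3,3,4) (1,4,3,4,2) (1,4,3,4,3) (1,4,3,4,4) — 12.
Summing: 12 + 12 + 12 = 36.

36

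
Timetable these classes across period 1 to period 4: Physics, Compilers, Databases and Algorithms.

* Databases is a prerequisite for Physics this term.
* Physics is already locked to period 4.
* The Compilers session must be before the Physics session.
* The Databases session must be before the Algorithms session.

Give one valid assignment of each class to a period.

Physics -> period 4; Compilers -> period 1; Algorithms -> period 2; Databases -> period 1

Checking: Compilers(period 1) before Physics(period 4); Databases(period 1) before Algorithms(period 2); Databases(period 1) before Physics(period 4); Physics=period 4 in [period 4,period 4].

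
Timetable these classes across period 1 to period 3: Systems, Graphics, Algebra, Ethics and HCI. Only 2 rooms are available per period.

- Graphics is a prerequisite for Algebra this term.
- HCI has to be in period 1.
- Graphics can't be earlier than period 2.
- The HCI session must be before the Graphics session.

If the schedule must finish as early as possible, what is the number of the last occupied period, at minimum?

The precedence chain requires at least 3 distinct periods.
With at most 2 per period and 5 classes, at least 3 periods are needed.
3 works (last occupied period: period 3): for example HCI=period 1, Algebra=period 3, Ethics=period 2, Systems=period 1, Graphics=period 2.

3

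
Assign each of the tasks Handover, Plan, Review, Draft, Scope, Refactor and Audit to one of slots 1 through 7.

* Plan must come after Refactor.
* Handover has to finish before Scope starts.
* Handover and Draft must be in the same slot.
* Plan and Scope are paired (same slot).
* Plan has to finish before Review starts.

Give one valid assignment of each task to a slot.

Refactor -> 1; Review -> 3; Draft -> 1; Scope -> 2; Plan -> 2; Handover -> 1; Audit -> 1

Checking: Handover(1) before Scope(2); Plan(2) before Review(3); Refactor(1) before Plan(2); Plan = Scope = 2; Handover = Draft = 1.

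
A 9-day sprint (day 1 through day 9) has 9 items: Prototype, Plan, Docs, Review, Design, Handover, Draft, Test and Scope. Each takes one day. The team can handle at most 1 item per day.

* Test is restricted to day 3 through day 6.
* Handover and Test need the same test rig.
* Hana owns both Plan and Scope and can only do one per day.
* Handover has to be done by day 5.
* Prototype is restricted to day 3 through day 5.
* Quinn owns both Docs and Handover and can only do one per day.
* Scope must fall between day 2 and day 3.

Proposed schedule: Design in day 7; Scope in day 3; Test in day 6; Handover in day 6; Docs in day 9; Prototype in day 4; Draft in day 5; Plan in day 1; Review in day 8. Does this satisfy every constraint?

Quinn owns both Docs and Handover and can only do one per day — holds.
The team can handle at most 1 item per day — violated.
Scope must fall between day 2 and day 3 — holds.
Hana owns both Plan and Scope and can only do one per day — holds.
Prototype is restricted to day 3 through day 5 — holds.
Handover has to be done by day 5 — violated.
Handover and Test need the same test rig — violated.
Test is restricted to day 3 through day 6 — holds.

Invalid. Handover has to be done by day 5.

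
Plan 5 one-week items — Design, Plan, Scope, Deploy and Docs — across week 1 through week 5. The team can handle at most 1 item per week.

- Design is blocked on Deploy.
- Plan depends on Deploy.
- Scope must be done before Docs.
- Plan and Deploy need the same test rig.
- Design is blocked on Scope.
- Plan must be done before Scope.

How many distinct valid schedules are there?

2

Enumerating: Deploy in week 1; Plan in week 2; Docs in week 5; Design in week 4; Scope in week 3 | Design in week 5, Scope in week 3, Plan in week 2, Docs in week 4, Deploy in week 1.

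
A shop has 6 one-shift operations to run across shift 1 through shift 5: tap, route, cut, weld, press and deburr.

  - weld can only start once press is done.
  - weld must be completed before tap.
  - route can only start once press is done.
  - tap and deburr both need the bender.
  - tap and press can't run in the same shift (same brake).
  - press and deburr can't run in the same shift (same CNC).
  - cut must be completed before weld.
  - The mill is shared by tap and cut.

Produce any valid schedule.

cut=shift 1, route=shift 2, weld=shift 2, press=shift 1, deburr=shift 2, tap=shift 3

Checking: cut(shift 1) before weld(shift 2); press(shift 1) before route(shift 2); weld(shift 2) before tap(shift 3); press(shift 1) before weld(shift 2); tap(shift 3) != cut(shift 1); tap(shift 3) != press(shift 1); tap(shift 3) != deburr(shift 2); press(shift 1) != deburr(shift 2).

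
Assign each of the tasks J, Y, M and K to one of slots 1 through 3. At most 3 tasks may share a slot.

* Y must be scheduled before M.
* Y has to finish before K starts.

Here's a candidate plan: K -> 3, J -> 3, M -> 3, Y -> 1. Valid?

Yes, all constraints hold

Y has to finish before K starts — holds.
At most 3 tasks may share a slot — holds.
Y must be scheduled before M — holds.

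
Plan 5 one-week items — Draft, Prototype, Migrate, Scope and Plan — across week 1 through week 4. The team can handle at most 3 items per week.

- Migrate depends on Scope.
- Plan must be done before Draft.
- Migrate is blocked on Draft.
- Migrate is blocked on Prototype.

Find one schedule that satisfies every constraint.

Plan in week 1, Draft in week 2, Prototype in week 1, Migrate in week 3, Scope in week 1

Checking: Draft(week 2) before Migrate(week 3); Scope(week 1) before Migrate(week 3); Prototype(week 1) before Migrate(week 3); Plan(week 1) before Draft(week 2); max 3 per week (cap 3).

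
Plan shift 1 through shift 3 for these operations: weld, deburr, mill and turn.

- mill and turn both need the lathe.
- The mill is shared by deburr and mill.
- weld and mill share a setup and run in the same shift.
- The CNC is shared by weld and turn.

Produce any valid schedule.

turn in shift 2, weld in shift 1, mill in shift 1, deburr in shift 2

Checking: deburr(shift 2) != mill(shift 1); weld(shift 1) != turn(shift 2); mill(shift 1) != turn(shift 2); weld = mill = shift 1.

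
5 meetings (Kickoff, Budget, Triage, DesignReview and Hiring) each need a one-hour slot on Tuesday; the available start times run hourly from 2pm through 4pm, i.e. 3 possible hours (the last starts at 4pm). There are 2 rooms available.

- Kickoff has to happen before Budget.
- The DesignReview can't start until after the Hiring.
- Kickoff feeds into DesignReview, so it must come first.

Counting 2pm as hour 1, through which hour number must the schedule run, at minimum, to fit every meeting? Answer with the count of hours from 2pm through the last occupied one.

3

The precedence chain requires at least 2 distinct hours.
With at most 2 per hour and 5 meetings, at least 3 hours are needed.
3 works (last occupied hour: 4pm): for example Kickoff=2pm; Hiring=2pm; Triage=4pm; DesignReview=3pm; Budget=3pm.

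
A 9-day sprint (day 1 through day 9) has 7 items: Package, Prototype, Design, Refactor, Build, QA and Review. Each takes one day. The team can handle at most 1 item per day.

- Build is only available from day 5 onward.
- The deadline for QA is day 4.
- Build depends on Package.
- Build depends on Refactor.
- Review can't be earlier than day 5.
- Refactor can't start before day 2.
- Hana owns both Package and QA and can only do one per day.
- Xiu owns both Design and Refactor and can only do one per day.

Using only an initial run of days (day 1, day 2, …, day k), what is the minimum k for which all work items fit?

7

The precedence chain requires at least 2 distinct days.
With at most 1 per day and 7 work items, at least 7 days are needed.
Build can't be placed before day 5, so the schedule must run through at least day 5.
7 works (last occupied day: day 7): for example Design -> day 7, Build -> day 5, Refactor -> day 2, Review -> day 6, QA -> day 1, Package -> day 3, Prototype -> day 4.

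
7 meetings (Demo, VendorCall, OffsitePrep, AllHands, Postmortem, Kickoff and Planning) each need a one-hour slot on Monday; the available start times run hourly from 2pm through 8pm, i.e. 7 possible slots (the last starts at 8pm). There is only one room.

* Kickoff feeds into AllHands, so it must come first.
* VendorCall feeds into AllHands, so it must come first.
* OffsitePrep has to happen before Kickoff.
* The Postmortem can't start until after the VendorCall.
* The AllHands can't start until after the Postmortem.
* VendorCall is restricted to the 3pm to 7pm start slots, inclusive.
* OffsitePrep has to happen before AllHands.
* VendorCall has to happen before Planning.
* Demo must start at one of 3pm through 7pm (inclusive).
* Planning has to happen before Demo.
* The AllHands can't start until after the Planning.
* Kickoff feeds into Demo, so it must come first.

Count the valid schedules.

11

Splitting on Demo: it can be 6pm (3), 7pm (8). Listing each branch's schedules as (VendorCall, OffsitePrep, AllHands, Postmortem, Kickoff, Planning):
Demo=6pm: (3pm,2pm,8pm,7pm,4pm,5pm) (3pm,2pm,8pm,7pm,5pm,4pm) (4pm,2pm,8pm,7pm,3pm,5pm) — 3.
Demo=7pm: (3pm,2pm,8pm,4pm,5pm,6pm) (3pm,2pm,8pm,4pm,6pm,5pm) (3pm,2pm,8pm,5pm,4pm,6pm) (3pm,2pm,8pm,5pm,6pm,4pm) (3pm,2pm,8pm,6pm,4pm,5pm) (3pm,2pm,8pm,6pm,5pm,4pm) (4pm,2pm,8pm,5pm,3pm,6pm) (4pm,2pm,8pm,6pm,3pm,5pm) — 8.
Summing: 3 + 8 = 11.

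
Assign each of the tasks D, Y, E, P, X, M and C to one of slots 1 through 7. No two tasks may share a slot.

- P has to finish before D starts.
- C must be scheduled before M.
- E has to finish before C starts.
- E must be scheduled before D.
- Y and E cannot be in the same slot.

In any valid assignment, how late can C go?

6

Precedence pushes C to at least 2; downstream work caps C at 6.
C at 6 is achievable: P in 2; C in 6; D in 3; Y in 4; M in 7; E in 1; X in 5.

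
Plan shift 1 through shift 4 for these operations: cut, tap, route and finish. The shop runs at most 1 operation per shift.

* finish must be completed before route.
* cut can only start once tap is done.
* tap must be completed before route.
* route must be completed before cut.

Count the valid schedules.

2

Enumerating: tap in shift 1, cut in shift 4, route in shift 3, finish in shift 2 | finish in shift 1; route in shift 3; tap in shift 2; cut in shift 4.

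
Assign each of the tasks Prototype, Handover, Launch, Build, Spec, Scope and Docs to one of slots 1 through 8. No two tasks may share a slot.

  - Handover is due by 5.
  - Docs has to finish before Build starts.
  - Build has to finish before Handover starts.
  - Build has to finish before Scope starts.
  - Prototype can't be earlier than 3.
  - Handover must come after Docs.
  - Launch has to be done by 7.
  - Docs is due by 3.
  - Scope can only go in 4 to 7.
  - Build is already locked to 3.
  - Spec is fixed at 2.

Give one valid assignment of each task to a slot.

Prototype in 6, Scope in 4, Build in 3, Handover in 5, Spec in 2, Docs in 1, Launch in 7

Checking: Build(3) before Scope(4); Build(3) before Handover(5); Docs(1) before Handover(5); Docs(1) before Build(3); Prototype=6 in [3,8]; Spec=2 in [2,2]; Launch=7 in [1,7]; Build=3 in [3,3]; Handover=5 in [1,5]; Scope=4 in [4,7]; Docs=1 in [1,3]; max 1 per slot (cap 1).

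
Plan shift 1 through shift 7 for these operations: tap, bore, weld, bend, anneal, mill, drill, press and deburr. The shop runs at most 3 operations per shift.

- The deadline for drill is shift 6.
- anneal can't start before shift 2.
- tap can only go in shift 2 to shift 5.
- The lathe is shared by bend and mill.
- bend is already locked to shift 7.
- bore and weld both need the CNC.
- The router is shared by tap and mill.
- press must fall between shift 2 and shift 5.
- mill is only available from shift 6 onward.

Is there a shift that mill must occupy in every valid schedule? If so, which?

mill's window is shift 6–shift 7.
bend is fixed at shift 7, and mill can't share a shift with bend.
So mill must be shift 6.

shift 6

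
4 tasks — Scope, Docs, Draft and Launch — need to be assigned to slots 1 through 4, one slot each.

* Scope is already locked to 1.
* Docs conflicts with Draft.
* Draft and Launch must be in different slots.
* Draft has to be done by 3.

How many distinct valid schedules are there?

Splitting on Docs: it can be 1 (6), 2 (6), 3 (6), 4 (9). Listing each branch's schedules as (Scope, Draft, Launch):
Docs=1: (1,2,1) (1,2,3) (1,2,4) (1,3,1) (1,3,2) (1,3,4) — 6.
Docs=2: (1,1,2) (1,1,3) (1,1,4) (1,3,1) (1,3,2) (1,3,4) — 6.
Docs=3: (1,1,2) (1,1,3) (1,1,4) (1,2,1) (1,2,3) (1,2,4) — 6.
Docs=4: (1,1,2) (1,1,3) (1,1,4) (1,2,1) (1,2,3) (1,2,4) (1,3,1) (1,3,2) (1,3,4) — 9.
Summing: 6 + 6 + 6 + 9 = 27.

27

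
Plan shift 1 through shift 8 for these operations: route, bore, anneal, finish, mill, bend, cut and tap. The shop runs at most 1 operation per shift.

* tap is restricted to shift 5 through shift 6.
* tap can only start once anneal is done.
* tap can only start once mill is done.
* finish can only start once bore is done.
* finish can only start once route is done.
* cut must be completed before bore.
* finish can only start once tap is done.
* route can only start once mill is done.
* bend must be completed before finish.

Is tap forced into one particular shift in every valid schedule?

No

tap can be shift 5 (e.g. bend=shift 7; tap=shift 5; finish=shift 8; bore=shift 6; cut=shift 4; anneal=shift 3; mill=shift 1; route=shift 2) or shift 6 (e.g. anneal -> shift 5, bend -> shift 7, tap -> shift 6, bore -> shift 4, cut -> shift 3, route -> shift 2, finish -> shift 8, mill -> shift 1).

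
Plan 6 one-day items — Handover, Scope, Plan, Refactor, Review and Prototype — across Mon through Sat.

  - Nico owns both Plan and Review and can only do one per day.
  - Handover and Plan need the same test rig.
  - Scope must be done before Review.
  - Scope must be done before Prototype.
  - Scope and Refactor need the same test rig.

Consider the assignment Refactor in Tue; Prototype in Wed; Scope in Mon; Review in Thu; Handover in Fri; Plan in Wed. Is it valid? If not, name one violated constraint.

Handover and Plan need the same test rig — holds.
Scope and Refactor need the same test rig — holds.
Scope must be done before Prototype — holds.
Nico owns both Plan and Review and can only do one per day — holds.
Scope must be done before Review — holds.

Valid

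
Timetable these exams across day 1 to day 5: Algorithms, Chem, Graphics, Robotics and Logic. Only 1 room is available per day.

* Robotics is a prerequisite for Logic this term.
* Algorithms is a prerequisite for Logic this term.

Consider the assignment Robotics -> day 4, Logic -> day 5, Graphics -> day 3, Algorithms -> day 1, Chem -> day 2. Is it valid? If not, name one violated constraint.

Algorithms is a prerequisite for Logic this term — holds.
Robotics is a prerequisite for Logic this term — holds.
Only 1 room is available per day — holds.

Valid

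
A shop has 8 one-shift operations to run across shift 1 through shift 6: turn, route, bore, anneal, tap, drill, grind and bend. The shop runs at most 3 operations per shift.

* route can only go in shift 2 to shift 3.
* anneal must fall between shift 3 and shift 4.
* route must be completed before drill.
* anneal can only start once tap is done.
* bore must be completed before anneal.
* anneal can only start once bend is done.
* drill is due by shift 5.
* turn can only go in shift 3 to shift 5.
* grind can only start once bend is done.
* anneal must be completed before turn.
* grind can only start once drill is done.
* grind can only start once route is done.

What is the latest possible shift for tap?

shift 3

Downstream work caps tap at shift 3.
tap at shift 3 is achievable: bore in shift 1; tap in shift 3; drill in shift 3; grind in shift 4; bend in shift 1; turn in shift 5; anneal in shift 4; route in shift 2.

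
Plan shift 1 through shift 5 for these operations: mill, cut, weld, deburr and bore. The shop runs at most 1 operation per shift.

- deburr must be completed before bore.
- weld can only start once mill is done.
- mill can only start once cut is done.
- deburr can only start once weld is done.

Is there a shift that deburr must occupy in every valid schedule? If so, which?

shift 4

Precedence pushes deburr to at least shift 4; downstream work caps deburr at shift 4.
So deburr is pinned to shift 4.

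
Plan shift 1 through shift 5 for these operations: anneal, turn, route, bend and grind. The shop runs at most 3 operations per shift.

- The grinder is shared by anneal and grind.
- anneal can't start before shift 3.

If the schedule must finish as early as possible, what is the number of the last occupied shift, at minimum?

shift 3

With at most 3 per shift and 5 operations, at least 2 shifts are needed.
anneal can't be placed before shift 3, so the schedule must run through at least shift 3.
3 works (last occupied shift: shift 3): for example route in shift 1; anneal in shift 3; turn in shift 1; grind in shift 2; bend in shift 1.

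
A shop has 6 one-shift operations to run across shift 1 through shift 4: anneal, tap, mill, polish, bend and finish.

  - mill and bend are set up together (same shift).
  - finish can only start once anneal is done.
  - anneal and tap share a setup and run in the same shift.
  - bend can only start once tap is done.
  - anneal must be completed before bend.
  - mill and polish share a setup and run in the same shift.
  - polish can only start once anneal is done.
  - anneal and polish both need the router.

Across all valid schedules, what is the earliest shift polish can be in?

Precedence pushes polish to at least shift 2.
polish at shift 2 is achievable: polish -> shift 2, mill -> shift 2, finish -> shift 2, bend -> shift 2, anneal -> shift 1, tap -> shift 1.

shift 2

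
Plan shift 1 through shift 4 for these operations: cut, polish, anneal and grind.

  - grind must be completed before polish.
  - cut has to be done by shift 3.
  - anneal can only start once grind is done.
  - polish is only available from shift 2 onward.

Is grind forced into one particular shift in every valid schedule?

grind can be shift 1 (e.g. cut=shift 1; anneal=shift 2; grind=shift 1; polish=shift 2) or shift 2 (e.g. polish -> shift 3, cut -> shift 1, anneal -> shift 3, grind -> shift 2).

No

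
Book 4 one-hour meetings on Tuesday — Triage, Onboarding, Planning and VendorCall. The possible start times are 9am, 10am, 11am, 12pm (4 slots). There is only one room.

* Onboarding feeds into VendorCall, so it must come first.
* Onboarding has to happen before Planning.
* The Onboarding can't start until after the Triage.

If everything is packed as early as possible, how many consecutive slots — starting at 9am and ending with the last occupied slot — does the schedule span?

The precedence chain requires at least 3 distinct slots.
With at most 1 per slot and 4 meetings, at least 4 slots are needed.
4 works (last occupied slot: 12pm): for example VendorCall -> 12pm, Planning -> 11am, Onboarding -> 10am, Triage -> 9am.

4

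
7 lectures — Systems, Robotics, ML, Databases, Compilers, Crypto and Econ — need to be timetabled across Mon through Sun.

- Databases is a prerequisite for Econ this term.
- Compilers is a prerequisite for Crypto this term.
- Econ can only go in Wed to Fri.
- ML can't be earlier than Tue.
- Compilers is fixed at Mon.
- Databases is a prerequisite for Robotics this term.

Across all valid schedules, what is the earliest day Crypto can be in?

Tue

Precedence pushes Crypto to at least Tue.
Crypto at Tue is achievable: Crypto -> Tue, Robotics -> Tue, Systems -> Mon, ML -> Tue, Econ -> Wed, Compilers -> Mon, Databases -> Mon.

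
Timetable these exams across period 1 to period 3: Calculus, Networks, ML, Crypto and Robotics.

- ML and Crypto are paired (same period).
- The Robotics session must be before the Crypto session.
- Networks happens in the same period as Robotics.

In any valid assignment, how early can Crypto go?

Precedence pushes Crypto to at least period 2.
Crypto at period 2 is achievable: ML in period 2; Networks in period 1; Robotics in period 1; Crypto in period 2; Calculus in period 1.

period 2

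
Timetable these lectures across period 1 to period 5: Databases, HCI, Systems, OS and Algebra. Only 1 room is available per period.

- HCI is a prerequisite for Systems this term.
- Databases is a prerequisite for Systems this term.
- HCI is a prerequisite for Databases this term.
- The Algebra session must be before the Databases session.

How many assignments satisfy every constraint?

Splitting on Databases: it can be period 3 (4), period 4 (6). Listing each branch's schedules as (HCI, Systems, OS, Algebra) by period number:
Databases=period 3: (1,4,5,2) (1,5,4,2) (2,4,5,1) (2,5,4,1) — 4.
Databases=period 4: (1,5,2,3) (1,5,3,2) (2,5,1,3) (2,5,3,1) (3,5,1,2) (3,5,2,1) — 6.
Summing: 4 + 6 = 10.

10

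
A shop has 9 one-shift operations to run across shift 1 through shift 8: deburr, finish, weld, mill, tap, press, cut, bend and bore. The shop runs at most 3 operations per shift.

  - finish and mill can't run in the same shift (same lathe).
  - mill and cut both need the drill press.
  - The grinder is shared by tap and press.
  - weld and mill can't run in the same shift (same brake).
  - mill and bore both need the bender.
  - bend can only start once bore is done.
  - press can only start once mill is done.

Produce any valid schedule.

bend=shift 3, weld=shift 3, deburr=shift 1, tap=shift 1, finish=shift 2, mill=shift 1, cut=shift 3, press=shift 2, bore=shift 2

Checking: bore(shift 2) before bend(shift 3); mill(shift 1) before press(shift 2); finish(shift 2) != mill(shift 1); tap(shift 1) != press(shift 2); mill(shift 1) != cut(shift 3); weld(shift 3) != mill(shift 1); mill(shift 1) != bore(shift 2); max 3 per shift (cap 3).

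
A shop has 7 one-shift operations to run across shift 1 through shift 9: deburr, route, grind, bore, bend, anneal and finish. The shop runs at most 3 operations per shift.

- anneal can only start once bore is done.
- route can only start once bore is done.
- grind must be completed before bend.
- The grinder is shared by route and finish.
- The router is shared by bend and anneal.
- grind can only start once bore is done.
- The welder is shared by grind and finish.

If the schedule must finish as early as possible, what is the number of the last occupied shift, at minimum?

The precedence chain requires at least 3 distinct shifts.
With at most 3 per shift and 7 operations, at least 3 shifts are needed.
3 works (last occupied shift: shift 3): for example finish -> shift 1; deburr -> shift 1; grind -> shift 2; bore -> shift 1; anneal -> shift 2; bend -> shift 3; route -> shift 2.

3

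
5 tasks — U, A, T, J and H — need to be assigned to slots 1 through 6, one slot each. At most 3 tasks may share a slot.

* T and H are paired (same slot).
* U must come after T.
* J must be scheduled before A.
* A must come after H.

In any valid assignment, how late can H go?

Downstream work caps H at 5.
H at 5 is achievable: H -> 5; T -> 5; U -> 6; J -> 1; A -> 6.

5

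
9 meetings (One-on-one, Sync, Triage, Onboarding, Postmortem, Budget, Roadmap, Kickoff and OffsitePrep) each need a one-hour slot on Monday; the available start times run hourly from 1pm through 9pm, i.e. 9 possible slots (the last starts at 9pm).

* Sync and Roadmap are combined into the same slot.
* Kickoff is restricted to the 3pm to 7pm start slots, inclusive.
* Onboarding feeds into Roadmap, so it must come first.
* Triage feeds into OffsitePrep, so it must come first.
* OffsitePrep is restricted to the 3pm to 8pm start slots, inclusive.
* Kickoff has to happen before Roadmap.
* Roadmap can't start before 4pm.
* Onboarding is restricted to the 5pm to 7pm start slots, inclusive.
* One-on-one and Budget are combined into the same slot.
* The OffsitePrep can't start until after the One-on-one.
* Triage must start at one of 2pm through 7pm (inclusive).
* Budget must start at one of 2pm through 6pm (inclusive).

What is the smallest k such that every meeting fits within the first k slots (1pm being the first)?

6

The precedence chain requires at least 2 distinct slots.
Propagating the time windows through the other constraints, Sync can't land before 6pm — that is slot 6 counting from 1pm — so the schedule must run through at least 6 slots.
6 works (last occupied slot: 6pm): for example Onboarding -> 5pm, Triage -> 2pm, Postmortem -> 1pm, Kickoff -> 3pm, OffsitePrep -> 3pm, Sync -> 6pm, Budget -> 2pm, Roadmap -> 6pm, One-on-one -> 2pm.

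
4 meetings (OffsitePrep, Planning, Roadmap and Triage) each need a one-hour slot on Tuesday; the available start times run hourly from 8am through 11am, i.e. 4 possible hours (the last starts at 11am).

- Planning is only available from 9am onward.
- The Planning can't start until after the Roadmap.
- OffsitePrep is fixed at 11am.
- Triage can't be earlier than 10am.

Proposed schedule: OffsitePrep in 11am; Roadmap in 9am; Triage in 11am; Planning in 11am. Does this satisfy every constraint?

Yes

Triage can't be earlier than 10am — holds.
OffsitePrep is fixed at 11am — holds.
Planning is only available from 9am onward — holds.
The Planning can't start until after the Roadmap — holds.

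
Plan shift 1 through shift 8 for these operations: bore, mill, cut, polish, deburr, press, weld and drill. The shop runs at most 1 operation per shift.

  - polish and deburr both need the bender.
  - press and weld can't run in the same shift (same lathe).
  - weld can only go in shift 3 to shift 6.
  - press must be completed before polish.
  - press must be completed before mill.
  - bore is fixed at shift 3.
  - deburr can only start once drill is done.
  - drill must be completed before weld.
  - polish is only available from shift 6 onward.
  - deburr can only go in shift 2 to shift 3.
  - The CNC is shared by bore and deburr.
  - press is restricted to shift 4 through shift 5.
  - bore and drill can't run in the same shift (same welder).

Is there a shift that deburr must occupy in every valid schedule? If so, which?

shift 2

deburr's window is shift 2–shift 3.
bore is fixed at shift 3, and deburr can't share a shift with bore.
So deburr must be shift 2.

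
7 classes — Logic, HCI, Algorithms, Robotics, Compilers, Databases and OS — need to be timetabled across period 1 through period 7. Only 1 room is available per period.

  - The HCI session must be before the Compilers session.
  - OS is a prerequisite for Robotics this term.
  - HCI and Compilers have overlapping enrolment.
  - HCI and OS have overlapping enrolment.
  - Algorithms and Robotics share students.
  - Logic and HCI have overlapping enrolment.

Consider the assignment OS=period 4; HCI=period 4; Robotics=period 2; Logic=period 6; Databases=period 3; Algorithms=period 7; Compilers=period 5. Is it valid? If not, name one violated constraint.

HCI and Compilers have overlapping enrolment — holds.
Logic and HCI have overlapping enrolment — holds.
Algorithms and Robotics share students — holds.
The HCI session must be before the Compilers session — holds.
HCI and OS have overlapping enrolment — violated.
OS is a prerequisite for Robotics this term — violated.
Only 1 room is available per period — violated.

No. HCI and OS have overlapping enrolment is not satisfied.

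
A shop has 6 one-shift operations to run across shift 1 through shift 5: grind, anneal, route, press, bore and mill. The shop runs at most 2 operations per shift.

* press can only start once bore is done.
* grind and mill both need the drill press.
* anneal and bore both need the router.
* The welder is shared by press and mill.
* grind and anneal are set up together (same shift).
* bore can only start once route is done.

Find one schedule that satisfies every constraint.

mill in shift 1, route in shift 1, anneal in shift 4, bore in shift 2, press in shift 3, grind in shift 4

Checking: route(shift 1) before bore(shift 2); bore(shift 2) before press(shift 3); press(shift 3) != mill(shift 1); anneal(shift 4) != bore(shift 2); grind(shift 4) != mill(shift 1); grind = anneal = shift 4; max 2 per shift (cap 2).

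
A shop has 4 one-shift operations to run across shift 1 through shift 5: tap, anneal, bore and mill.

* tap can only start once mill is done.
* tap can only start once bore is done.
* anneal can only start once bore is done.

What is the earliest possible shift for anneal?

shift 2

Precedence pushes anneal to at least shift 2.
anneal at shift 2 is achievable: bore=shift 1, anneal=shift 2, mill=shift 1, tap=shift 2.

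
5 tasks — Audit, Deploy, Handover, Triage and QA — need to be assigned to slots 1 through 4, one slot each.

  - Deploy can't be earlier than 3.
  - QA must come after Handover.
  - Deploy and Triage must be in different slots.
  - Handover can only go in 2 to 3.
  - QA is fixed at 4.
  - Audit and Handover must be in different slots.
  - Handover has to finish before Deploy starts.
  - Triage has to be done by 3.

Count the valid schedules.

Splitting on Audit: it can be 1 (8), 2 (3), 3 (5), 4 (8). Listing each branch's schedules as (Deploy, Handover, Triage, QA):
Audit=1: (3,2,1,4) (3,2,2,4) (4,2,1,4) (4,2,2,4) (4,2,3,4) (4,3,1,4) (4,3,2,4) (4,3,3,4) — 8.
Audit=2: (4,3,1,4) (4,3,2,4) (4,3,3,4) — 3.
Audit=3: (3,2,1,4) (3,2,2,4) (4,2,1,4) (4,2,2,4) (4,2,3,4) — 5.
Audit=4: (3,2,1,4) (3,2,2,4) (4,2,1,4) (4,2,2,4) (4,2,3,4) (4,3,1,4) (4,3,2,4) (4,3,3,4) — 8.
Summing: 8 + 3 + 5 + 8 = 24.

24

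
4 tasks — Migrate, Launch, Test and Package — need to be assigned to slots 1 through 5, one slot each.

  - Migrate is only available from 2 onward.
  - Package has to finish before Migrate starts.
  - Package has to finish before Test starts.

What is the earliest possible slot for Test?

2

Precedence pushes Test to at least 2.
Test at 2 is achievable: Launch=1; Test=2; Package=1; Migrate=2.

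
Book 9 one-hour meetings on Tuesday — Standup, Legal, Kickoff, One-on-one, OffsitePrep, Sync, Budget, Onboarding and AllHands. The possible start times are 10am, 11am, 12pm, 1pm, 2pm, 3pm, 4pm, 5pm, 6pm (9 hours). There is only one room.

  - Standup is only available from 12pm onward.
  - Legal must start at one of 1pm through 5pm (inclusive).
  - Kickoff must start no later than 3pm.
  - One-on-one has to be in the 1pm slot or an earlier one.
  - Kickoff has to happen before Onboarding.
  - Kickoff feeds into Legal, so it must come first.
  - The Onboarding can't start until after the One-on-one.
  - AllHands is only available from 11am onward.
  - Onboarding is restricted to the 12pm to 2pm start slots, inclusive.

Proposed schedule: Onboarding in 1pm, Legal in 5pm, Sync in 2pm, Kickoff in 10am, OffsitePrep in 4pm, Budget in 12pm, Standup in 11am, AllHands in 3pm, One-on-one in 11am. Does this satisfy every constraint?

Kickoff feeds into Legal, so it must come first — holds.
Onboarding is restricted to the 12pm to 2pm start slots, inclusive — holds.
Kickoff has to happen before Onboarding — holds.
Kickoff must start no later than 3pm — holds.
Legal must start at one of 1pm through 5pm (inclusive) — holds.
There is only one room — violated.
Standup is only available from 12pm onward — violated.
AllHands is only available from 11am onward — holds.
The Onboarding can't start until after the One-on-one — holds.
One-on-one has to be in the 1pm slot or an earlier one — holds.

Invalid. Standup is only available from 12pm onward.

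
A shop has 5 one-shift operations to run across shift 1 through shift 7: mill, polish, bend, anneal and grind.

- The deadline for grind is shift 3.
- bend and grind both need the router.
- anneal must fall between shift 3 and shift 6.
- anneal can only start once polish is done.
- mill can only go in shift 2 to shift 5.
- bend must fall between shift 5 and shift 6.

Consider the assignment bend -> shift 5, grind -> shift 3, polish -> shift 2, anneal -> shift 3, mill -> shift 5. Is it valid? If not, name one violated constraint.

Yes

anneal can only start once polish is done — holds.
The deadline for grind is shift 3 — holds.
bend and grind both need the router — holds.
mill can only go in shift 2 to shift 5 — holds.
anneal must fall between shift 3 and shift 6 — holds.
bend must fall between shift 5 and shift 6 — holds.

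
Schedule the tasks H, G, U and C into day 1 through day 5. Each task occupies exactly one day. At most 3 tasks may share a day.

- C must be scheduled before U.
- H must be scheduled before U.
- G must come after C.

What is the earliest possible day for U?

Precedence pushes U to at least day 2.
U at day 2 is achievable: H -> day 1, C -> day 1, G -> day 2, U -> day 2.

day 2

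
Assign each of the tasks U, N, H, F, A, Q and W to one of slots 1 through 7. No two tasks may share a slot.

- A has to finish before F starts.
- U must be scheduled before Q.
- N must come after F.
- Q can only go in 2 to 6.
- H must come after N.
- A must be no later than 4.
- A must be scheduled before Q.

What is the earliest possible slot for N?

3

Precedence pushes N to at least 3; downstream work caps N at 6.
N at 3 is achievable: W=7, H=6, Q=5, A=1, F=2, N=3, U=4.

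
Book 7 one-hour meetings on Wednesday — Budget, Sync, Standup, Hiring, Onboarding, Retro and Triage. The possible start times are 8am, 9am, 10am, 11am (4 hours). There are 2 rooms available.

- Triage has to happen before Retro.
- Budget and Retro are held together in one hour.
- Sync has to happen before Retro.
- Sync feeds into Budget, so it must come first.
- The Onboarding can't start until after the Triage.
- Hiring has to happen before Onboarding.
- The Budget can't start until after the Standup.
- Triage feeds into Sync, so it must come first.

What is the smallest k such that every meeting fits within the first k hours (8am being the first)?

The precedence chain requires at least 3 distinct hours.
With at most 2 per hour and 7 meetings, at least 4 hours are needed.
4 works (last occupied hour: 11am): for example Onboarding -> 11am; Triage -> 8am; Retro -> 10am; Budget -> 10am; Hiring -> 9am; Standup -> 8am; Sync -> 9am.

4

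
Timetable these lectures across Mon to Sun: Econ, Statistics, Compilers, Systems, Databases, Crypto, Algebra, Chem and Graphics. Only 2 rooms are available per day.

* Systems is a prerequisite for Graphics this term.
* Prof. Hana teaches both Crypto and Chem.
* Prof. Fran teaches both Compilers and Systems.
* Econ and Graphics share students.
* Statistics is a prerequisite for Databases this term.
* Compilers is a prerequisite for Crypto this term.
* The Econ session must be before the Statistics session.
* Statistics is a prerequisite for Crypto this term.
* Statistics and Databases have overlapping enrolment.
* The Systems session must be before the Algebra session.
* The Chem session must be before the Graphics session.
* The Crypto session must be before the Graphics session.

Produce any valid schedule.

Databases -> Thu; Algebra -> Fri; Statistics -> Tue; Chem -> Tue; Econ -> Mon; Graphics -> Thu; Crypto -> Wed; Systems -> Wed; Compilers -> Mon

Checking: Systems(Wed) before Algebra(Fri); Econ(Mon) before Statistics(Tue); Statistics(Tue) before Databases(Thu); Crypto(Wed) before Graphics(Thu); Chem(Tue) before Graphics(Thu); Statistics(Tue) before Crypto(Wed); Compilers(Mon) before Crypto(Wed); Systems(Wed) before Graphics(Thu); Statistics(Tue) != Databases(Thu); Compilers(Mon) != Systems(Wed); Econ(Mon) != Graphics(Thu); Crypto(Wed) != Chem(Tue); max 2 per day (cap 2).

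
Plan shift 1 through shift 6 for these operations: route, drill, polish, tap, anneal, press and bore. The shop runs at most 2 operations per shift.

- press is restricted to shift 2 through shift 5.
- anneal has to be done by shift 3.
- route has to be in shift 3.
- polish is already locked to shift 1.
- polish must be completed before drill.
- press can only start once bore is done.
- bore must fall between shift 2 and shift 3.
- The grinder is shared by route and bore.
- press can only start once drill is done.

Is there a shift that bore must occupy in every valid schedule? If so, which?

shift 2

bore's window is shift 2–shift 3.
route is fixed at shift 3, and bore can't share a shift with route.
So bore must be shift 2.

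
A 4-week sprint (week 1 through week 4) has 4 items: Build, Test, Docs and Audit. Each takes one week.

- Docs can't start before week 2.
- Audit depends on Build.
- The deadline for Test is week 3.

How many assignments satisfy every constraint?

54

Splitting on Build: it can be week 1 (27), week 2 (18), week 3 (9). Listing each branch's schedules as (Test, Docs, Audit) by week number:
Build=week 1: (1,2,2) (1,2,3) (1,2,4) (1,3,2) (1,3,3) (1,3,4) (1,4,2) (1,4,3) (1,4,4) (2,2,2) (2,2,3) (2,2,4) (2,3,2) (2,3,3) (2,3,4) (2,4,2) (2,4,3) (2,4,4) (3,2,2) (3,2,3) (3,2,4) (3,3,2) (3,3,3) (3,3,4) (3,4,2) (3,4,3) (3,4,4) — 27.
Build=week 2: (1,2,3) (1,2,4) (1,3,3) (1,3,4) (1,4,3) (1,4,4) (2,2,3) (2,2,4) (2,3,3) (2,3,4) (2,4,3) (2,4,4) (3,2,3) (3,2,4) (3,3,3) (3,3,4) (3,4,3) (3,4,4) — 18.
Build=week 3: (1,2,4) (1,3,4) (1,4,4) (2,2,4) (2,3,4) (2,4,4) (3,2,4) (3,3,4) (3,4,4) — 9.
Summing: 27 + 18 + 9 = 54.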